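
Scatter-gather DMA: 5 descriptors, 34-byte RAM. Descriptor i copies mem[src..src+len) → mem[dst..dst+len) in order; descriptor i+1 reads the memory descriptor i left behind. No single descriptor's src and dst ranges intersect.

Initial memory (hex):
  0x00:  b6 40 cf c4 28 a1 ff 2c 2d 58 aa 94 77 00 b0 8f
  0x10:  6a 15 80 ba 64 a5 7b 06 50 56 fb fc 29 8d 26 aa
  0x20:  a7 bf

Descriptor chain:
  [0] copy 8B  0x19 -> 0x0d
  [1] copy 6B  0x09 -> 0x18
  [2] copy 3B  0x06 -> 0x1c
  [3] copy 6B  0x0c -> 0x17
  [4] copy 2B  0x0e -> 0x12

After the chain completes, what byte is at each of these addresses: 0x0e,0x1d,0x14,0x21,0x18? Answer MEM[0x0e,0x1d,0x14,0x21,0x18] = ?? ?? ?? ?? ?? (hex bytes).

D0: mem[0x0d..0x14] <- [56 fb fc 29 8d 26 aa a7]
D1: mem[0x18..0x1d] <- [58 aa 94 77 56 fb]
D2: mem[0x1c..0x1e] <- [ff 2c 2d]
D3: mem[0x17..0x1c] <- [77 56 fb fc 29 8d]
D4: mem[0x12..0x13] <- [fb fc]
query mem[0x0e]=0xfb, mem[0x1d]=0x2c, mem[0x14]=0xa7, mem[0x21]=0xbf, mem[0x18]=0x56

MEM[0x0e,0x1d,0x14,0x21,0x18] = fb 2c a7 bf 56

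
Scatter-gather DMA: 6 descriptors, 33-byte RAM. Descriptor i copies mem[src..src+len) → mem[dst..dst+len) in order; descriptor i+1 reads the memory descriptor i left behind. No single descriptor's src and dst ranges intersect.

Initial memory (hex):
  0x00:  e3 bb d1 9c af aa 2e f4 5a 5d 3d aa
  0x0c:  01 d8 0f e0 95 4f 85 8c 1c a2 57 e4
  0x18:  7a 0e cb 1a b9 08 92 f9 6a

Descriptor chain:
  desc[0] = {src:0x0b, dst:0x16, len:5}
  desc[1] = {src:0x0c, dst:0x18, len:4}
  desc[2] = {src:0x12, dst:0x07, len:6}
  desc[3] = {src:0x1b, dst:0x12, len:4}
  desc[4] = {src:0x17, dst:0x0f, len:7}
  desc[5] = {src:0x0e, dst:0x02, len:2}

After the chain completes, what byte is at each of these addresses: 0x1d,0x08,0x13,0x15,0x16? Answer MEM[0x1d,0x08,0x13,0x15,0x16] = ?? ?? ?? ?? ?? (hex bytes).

  after D0: wrote 5B at 0x16 = aa01d80fe0
  after D1: wrote 4B at 0x18 = 01d80fe0
  after D2: wrote 6B at 0x07 = 858c1ca2aa01
  after D3: wrote 4B at 0x12 = e0b90892
  after D4: wrote 7B at 0x0f = 0101d80fe0b908
  after D5: wrote 2B at 0x02 = 0f01
query mem[0x1d]=0x08, mem[0x08]=0x8c, mem[0x13]=0xe0, mem[0x15]=0x08, mem[0x16]=0xaa

MEM[0x1d,0x08,0x13,0x15,0x16] = 08 8c e0 08 aa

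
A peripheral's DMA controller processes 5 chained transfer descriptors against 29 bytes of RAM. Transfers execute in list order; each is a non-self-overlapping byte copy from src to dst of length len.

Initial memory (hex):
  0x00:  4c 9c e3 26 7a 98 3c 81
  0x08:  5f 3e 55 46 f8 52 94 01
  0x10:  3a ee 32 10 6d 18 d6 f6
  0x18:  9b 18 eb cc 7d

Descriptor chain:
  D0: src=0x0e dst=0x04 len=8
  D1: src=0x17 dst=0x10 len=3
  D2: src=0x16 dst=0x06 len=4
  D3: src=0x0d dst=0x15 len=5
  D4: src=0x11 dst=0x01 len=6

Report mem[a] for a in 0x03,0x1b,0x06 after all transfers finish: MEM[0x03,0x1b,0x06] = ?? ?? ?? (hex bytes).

MEM[0x03,0x1b,0x06] = 10 cc 94

#0 dst[0x04+8] := {0x94,0x01,0x3a,0xee,0x32,0x10,0x6d,0x18}
#1 dst[0x10+3] := {0xf6,0x9b,0x18}
#2 dst[0x06+4] := {0xd6,0xf6,0x9b,0x18}
#3 dst[0x15+5] := {0x52,0x94,0x01,0xf6,0x9b}
#4 dst[0x01+6] := {0x9b,0x18,0x10,0x6d,0x52,0x94}
query mem[0x03]=0x10, mem[0x1b]=0xcc, mem[0x06]=0x94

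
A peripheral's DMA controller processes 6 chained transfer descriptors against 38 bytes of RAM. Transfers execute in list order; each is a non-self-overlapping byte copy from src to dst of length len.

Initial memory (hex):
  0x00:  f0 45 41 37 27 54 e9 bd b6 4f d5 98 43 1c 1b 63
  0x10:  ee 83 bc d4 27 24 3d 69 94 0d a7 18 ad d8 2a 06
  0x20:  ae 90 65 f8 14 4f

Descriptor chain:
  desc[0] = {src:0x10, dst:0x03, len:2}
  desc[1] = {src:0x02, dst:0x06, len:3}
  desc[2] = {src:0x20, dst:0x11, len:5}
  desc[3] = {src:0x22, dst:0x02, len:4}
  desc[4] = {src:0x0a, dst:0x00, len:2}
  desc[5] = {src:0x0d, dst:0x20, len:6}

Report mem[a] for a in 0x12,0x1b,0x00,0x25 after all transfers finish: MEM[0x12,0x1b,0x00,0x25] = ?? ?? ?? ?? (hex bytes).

[0] 0x10->0x03 len=2 : ee 83
[1] 0x02->0x06 len=3 : 41 ee 83
[2] 0x20->0x11 len=5 : ae 90 65 f8 14
[3] 0x22->0x02 len=4 : 65 f8 14 4f
[4] 0x0a->0x00 len=2 : d5 98
[5] 0x0d->0x20 len=6 : 1c 1b 63 ee ae 90
query mem[0x12]=0x90, mem[0x1b]=0x18, mem[0x00]=0xd5, mem[0x25]=0x90

MEM[0x12,0x1b,0x00,0x25] = 90 18 d5 90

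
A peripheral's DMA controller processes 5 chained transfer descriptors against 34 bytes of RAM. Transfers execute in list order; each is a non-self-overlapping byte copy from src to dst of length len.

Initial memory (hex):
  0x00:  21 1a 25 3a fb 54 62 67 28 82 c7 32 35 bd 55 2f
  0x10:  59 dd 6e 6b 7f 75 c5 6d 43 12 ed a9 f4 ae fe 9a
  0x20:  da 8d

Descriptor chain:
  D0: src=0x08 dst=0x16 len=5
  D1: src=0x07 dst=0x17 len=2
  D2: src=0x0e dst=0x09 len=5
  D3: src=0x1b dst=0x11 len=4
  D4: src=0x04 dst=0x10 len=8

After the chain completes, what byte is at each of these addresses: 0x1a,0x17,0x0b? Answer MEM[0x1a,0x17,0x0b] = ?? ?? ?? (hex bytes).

MEM[0x1a,0x17,0x0b] = 35 59 59

[0] 0x08->0x16 len=5 : 28 82 c7 32 35
[1] 0x07->0x17 len=2 : 67 28
[2] 0x0e->0x09 len=5 : 55 2f 59 dd 6e
[3] 0x1b->0x11 len=4 : a9 f4 ae fe
[4] 0x04->0x10 len=8 : fb 54 62 67 28 55 2f 59
query mem[0x1a]=0x35, mem[0x17]=0x59, mem[0x0b]=0x59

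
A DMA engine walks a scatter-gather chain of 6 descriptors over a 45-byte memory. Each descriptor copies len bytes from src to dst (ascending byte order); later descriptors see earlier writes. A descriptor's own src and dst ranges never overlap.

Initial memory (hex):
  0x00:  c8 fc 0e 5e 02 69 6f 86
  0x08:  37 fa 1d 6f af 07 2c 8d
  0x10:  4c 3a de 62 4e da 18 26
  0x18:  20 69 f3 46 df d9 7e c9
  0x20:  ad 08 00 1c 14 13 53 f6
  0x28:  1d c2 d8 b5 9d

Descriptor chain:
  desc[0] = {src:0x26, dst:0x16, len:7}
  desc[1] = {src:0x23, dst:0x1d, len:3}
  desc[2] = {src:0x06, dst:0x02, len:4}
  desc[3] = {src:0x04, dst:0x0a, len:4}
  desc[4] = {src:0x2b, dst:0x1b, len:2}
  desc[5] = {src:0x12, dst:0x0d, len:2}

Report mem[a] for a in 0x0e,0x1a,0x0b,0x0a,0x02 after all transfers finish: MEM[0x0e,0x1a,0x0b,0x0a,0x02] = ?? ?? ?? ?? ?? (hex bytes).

D0: mem[0x16..0x1c] <- [53 f6 1d c2 d8 b5 9d]
D1: mem[0x1d..0x1f] <- [1c 14 13]
D2: mem[0x02..0x05] <- [6f 86 37 fa]
D3: mem[0x0a..0x0d] <- [37 fa 6f 86]
D4: mem[0x1b..0x1c] <- [b5 9d]
D5: mem[0x0d..0x0e] <- [de 62]
query mem[0x0e]=0x62, mem[0x1a]=0xd8, mem[0x0b]=0xfa, mem[0x0a]=0x37, mem[0x02]=0x6f

MEM[0x0e,0x1a,0x0b,0x0a,0x02] = 62 d8 fa 37 6f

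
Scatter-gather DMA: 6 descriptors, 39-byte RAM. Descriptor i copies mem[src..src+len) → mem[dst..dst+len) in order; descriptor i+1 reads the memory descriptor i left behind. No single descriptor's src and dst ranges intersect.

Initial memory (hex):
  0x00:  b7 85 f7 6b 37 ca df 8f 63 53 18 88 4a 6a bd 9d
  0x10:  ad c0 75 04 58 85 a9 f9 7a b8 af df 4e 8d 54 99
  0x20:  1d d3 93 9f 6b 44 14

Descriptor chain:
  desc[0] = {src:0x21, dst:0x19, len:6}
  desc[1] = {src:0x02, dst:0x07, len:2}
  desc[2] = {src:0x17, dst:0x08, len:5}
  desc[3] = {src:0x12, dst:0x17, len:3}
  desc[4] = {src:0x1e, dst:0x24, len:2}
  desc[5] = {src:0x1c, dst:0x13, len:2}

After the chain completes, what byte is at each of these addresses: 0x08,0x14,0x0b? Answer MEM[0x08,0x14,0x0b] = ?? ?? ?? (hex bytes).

D0: mem[0x19..0x1e] <- [d3 93 9f 6b 44 14]
D1: mem[0x07..0x08] <- [f7 6b]
D2: mem[0x08..0x0c] <- [f9 7a d3 93 9f]
D3: mem[0x17..0x19] <- [75 04 58]
D4: mem[0x24..0x25] <- [14 99]
D5: mem[0x13..0x14] <- [6b 44]
query mem[0x08]=0xf9, mem[0x14]=0x44, mem[0x0b]=0x93

MEM[0x08,0x14,0x0b] = f9 44 93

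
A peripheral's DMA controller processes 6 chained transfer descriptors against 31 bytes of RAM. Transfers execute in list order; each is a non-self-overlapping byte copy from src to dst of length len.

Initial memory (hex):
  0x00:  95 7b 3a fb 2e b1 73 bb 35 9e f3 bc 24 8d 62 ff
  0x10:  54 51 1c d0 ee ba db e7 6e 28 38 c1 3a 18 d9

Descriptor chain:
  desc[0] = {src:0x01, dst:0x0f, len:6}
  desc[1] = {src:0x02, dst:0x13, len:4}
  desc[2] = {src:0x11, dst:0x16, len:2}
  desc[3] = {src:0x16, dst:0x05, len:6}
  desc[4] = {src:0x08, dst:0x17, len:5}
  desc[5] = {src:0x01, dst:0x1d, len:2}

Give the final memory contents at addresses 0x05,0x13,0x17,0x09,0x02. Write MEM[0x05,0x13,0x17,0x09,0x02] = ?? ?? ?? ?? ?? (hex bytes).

MEM[0x05,0x13,0x17,0x09,0x02] = fb 3a 28 38 3a

[0] 0x01->0x0f len=6 : 7b 3a fb 2e b1 73
[1] 0x02->0x13 len=4 : 3a fb 2e b1
[2] 0x11->0x16 len=2 : fb 2e
[3] 0x16->0x05 len=6 : fb 2e 6e 28 38 c1
[4] 0x08->0x17 len=5 : 28 38 c1 bc 24
[5] 0x01->0x1d len=2 : 7b 3a
query mem[0x05]=0xfb, mem[0x13]=0x3a, mem[0x17]=0x28, mem[0x09]=0x38, mem[0x02]=0x3a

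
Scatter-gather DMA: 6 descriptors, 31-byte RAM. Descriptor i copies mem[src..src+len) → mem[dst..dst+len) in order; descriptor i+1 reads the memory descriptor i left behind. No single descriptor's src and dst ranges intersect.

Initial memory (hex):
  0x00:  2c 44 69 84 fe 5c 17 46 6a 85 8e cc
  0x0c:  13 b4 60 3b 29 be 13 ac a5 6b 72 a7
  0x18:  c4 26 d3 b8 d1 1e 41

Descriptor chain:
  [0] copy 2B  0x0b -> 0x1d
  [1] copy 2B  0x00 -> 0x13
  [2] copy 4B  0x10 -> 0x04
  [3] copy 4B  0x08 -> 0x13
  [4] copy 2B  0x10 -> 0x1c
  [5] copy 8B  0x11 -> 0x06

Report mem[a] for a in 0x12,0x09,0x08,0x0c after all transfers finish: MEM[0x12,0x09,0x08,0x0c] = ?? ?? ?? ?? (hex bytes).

MEM[0x12,0x09,0x08,0x0c] = 13 85 6a a7

[0] 0x0b->0x1d len=2 : cc 13
[1] 0x00->0x13 len=2 : 2c 44
[2] 0x10->0x04 len=4 : 29 be 13 2c
[3] 0x08->0x13 len=4 : 6a 85 8e cc
[4] 0x10->0x1c len=2 : 29 be
[5] 0x11->0x06 len=8 : be 13 6a 85 8e cc a7 c4
query mem[0x12]=0x13, mem[0x09]=0x85, mem[0x08]=0x6a, mem[0x0c]=0xa7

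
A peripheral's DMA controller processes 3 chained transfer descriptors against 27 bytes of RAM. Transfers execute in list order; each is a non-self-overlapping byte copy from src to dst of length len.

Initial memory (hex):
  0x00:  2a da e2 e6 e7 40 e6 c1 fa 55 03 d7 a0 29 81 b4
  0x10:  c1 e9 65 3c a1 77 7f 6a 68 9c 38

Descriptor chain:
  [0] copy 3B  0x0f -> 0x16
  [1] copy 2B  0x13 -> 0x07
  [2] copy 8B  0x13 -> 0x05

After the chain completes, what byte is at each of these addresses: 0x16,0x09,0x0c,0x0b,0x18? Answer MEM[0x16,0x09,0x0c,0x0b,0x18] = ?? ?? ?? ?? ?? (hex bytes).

D0: mem[0x16..0x18] <- [b4 c1 e9]
D1: mem[0x07..0x08] <- [3c a1]
D2: mem[0x05..0x0c] <- [3c a1 77 b4 c1 e9 9c 38]
query mem[0x16]=0xb4, mem[0x09]=0xc1, mem[0x0c]=0x38, mem[0x0b]=0x9c, mem[0x18]=0xe9

MEM[0x16,0x09,0x0c,0x0b,0x18] = b4 c1 38 9c e9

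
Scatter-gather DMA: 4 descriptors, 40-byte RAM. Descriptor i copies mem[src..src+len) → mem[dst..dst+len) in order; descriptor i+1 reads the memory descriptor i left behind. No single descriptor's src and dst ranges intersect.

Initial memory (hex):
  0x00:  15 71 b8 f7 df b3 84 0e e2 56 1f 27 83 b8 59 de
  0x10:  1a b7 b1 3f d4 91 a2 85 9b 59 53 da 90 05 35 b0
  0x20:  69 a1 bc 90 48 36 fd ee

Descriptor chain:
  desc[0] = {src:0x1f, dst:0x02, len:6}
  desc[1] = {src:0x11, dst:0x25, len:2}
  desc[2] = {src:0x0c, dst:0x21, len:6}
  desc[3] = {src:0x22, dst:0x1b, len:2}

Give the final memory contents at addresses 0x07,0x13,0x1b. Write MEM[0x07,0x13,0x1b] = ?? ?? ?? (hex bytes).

  after D0: wrote 6B at 0x02 = b069a1bc9048
  after D1: wrote 2B at 0x25 = b7b1
  after D2: wrote 6B at 0x21 = 83b859de1ab7
  after D3: wrote 2B at 0x1b = b859
query mem[0x07]=0x48, mem[0x13]=0x3f, mem[0x1b]=0xb8

MEM[0x07,0x13,0x1b] = 48 3f b8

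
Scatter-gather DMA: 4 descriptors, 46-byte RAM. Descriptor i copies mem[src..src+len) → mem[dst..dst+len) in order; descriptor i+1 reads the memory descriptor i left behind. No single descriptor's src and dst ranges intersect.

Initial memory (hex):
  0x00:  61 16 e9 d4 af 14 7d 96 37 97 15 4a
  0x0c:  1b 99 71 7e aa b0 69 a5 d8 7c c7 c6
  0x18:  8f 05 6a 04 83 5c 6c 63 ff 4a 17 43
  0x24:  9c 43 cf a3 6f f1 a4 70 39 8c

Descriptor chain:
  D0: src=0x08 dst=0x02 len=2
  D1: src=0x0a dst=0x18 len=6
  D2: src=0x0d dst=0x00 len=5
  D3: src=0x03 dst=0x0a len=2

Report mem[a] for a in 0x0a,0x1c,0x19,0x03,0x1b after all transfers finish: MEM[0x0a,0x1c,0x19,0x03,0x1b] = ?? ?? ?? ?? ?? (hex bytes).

  after D0: wrote 2B at 0x02 = 3797
  after D1: wrote 6B at 0x18 = 154a1b99717e
  after D2: wrote 5B at 0x00 = 99717eaab0
  after D3: wrote 2B at 0x0a = aab0
query mem[0x0a]=0xaa, mem[0x1c]=0x71, mem[0x19]=0x4a, mem[0x03]=0xaa, mem[0x1b]=0x99

MEM[0x0a,0x1c,0x19,0x03,0x1b] = aa 71 4a aa 99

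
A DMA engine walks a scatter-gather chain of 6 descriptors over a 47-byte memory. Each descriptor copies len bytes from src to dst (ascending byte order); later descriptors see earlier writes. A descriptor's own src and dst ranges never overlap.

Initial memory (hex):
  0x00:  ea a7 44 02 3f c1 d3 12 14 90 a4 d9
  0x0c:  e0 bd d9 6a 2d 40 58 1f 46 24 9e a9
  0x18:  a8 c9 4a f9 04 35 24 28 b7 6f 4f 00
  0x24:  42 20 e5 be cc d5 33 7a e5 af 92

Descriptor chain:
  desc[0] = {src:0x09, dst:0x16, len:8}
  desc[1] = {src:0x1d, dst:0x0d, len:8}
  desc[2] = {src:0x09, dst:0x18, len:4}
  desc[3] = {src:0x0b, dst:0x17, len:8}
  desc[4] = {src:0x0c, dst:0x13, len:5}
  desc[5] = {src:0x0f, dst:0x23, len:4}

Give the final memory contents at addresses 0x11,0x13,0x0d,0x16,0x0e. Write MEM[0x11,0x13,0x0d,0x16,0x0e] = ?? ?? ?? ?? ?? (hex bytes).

MEM[0x11,0x13,0x0d,0x16,0x0e] = 6f e0 2d 28 24

#0 dst[0x16+8] := {0x90,0xa4,0xd9,0xe0,0xbd,0xd9,0x6a,0x2d}
#1 dst[0x0d+8] := {0x2d,0x24,0x28,0xb7,0x6f,0x4f,0x00,0x42}
#2 dst[0x18+4] := {0x90,0xa4,0xd9,0xe0}
#3 dst[0x17+8] := {0xd9,0xe0,0x2d,0x24,0x28,0xb7,0x6f,0x4f}
#4 dst[0x13+5] := {0xe0,0x2d,0x24,0x28,0xb7}
#5 dst[0x23+4] := {0x28,0xb7,0x6f,0x4f}
query mem[0x11]=0x6f, mem[0x13]=0xe0, mem[0x0d]=0x2d, mem[0x16]=0x28, mem[0x0e]=0x24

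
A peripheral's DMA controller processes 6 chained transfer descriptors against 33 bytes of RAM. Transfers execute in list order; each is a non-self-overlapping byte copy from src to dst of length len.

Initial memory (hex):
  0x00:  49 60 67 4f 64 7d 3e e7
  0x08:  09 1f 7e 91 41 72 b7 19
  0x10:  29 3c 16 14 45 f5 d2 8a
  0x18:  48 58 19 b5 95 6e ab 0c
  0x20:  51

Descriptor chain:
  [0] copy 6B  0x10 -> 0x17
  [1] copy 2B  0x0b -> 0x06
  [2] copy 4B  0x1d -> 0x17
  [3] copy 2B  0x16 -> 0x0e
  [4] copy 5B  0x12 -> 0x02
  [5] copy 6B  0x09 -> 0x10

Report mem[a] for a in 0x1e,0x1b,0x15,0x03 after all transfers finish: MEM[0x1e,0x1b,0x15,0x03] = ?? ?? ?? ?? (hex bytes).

MEM[0x1e,0x1b,0x15,0x03] = ab 45 d2 14

[0] 0x10->0x17 len=6 : 29 3c 16 14 45 f5
[1] 0x0b->0x06 len=2 : 91 41
[2] 0x1d->0x17 len=4 : 6e ab 0c 51
[3] 0x16->0x0e len=2 : d2 6e
[4] 0x12->0x02 len=5 : 16 14 45 f5 d2
[5] 0x09->0x10 len=6 : 1f 7e 91 41 72 d2
query mem[0x1e]=0xab, mem[0x1b]=0x45, mem[0x15]=0xd2, mem[0x03]=0x14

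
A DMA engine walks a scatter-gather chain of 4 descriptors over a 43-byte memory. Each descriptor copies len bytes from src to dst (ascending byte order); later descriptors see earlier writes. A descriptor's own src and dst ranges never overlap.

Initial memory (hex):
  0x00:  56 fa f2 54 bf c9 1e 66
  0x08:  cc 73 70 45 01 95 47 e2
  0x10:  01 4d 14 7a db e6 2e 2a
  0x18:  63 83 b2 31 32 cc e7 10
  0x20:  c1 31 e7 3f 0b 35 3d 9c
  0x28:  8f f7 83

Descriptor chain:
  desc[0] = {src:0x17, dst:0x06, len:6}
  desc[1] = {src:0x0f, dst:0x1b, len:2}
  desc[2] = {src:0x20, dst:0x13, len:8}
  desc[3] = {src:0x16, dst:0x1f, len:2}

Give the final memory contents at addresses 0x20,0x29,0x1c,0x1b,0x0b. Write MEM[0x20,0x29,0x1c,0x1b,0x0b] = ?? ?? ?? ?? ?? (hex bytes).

D0: mem[0x06..0x0b] <- [2a 63 83 b2 31 32]
D1: mem[0x1b..0x1c] <- [e2 01]
D2: mem[0x13..0x1a] <- [c1 31 e7 3f 0b 35 3d 9c]
D3: mem[0x1f..0x20] <- [3f 0b]
query mem[0x20]=0x0b, mem[0x29]=0xf7, mem[0x1c]=0x01, mem[0x1b]=0xe2, mem[0x0b]=0x32

MEM[0x20,0x29,0x1c,0x1b,0x0b] = 0b f7 01 e2 32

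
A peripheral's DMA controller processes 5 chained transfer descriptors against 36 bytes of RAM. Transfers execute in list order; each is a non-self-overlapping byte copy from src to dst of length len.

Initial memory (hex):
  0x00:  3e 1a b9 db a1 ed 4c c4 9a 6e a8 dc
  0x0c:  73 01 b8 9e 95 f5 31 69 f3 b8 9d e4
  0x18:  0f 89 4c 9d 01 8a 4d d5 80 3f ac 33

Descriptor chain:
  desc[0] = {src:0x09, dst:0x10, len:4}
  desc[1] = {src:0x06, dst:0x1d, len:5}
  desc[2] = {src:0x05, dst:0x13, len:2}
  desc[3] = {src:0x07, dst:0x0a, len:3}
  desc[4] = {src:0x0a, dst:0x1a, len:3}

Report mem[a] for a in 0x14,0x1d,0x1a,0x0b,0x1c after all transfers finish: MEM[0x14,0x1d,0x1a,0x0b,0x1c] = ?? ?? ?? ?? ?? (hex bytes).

MEM[0x14,0x1d,0x1a,0x0b,0x1c] = 4c 4c c4 9a 6e

#0 dst[0x10+4] := {0x6e,0xa8,0xdc,0x73}
#1 dst[0x1d+5] := {0x4c,0xc4,0x9a,0x6e,0xa8}
#2 dst[0x13+2] := {0xed,0x4c}
#3 dst[0x0a+3] := {0xc4,0x9a,0x6e}
#4 dst[0x1a+3] := {0xc4,0x9a,0x6e}
query mem[0x14]=0x4c, mem[0x1d]=0x4c, mem[0x1a]=0xc4, mem[0x0b]=0x9a, mem[0x1c]=0x6e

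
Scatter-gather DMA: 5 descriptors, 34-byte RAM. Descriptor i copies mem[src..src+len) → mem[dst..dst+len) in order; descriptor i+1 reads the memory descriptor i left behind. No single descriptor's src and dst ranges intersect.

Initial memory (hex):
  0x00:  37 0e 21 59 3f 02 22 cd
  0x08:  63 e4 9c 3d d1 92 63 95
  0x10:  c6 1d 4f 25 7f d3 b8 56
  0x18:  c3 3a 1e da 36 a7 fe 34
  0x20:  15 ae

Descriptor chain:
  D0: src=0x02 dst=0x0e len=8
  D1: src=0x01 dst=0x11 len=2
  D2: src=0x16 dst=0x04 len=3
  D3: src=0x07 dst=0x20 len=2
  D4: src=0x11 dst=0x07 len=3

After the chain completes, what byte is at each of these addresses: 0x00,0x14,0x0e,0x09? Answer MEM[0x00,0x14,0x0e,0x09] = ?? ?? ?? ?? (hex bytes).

MEM[0x00,0x14,0x0e,0x09] = 37 63 21 cd

  after D0: wrote 8B at 0x0e = 21593f0222cd63e4
  after D1: wrote 2B at 0x11 = 0e21
  after D2: wrote 3B at 0x04 = b856c3
  after D3: wrote 2B at 0x20 = cd63
  after D4: wrote 3B at 0x07 = 0e21cd
query mem[0x00]=0x37, mem[0x14]=0x63, mem[0x0e]=0x21, mem[0x09]=0xcd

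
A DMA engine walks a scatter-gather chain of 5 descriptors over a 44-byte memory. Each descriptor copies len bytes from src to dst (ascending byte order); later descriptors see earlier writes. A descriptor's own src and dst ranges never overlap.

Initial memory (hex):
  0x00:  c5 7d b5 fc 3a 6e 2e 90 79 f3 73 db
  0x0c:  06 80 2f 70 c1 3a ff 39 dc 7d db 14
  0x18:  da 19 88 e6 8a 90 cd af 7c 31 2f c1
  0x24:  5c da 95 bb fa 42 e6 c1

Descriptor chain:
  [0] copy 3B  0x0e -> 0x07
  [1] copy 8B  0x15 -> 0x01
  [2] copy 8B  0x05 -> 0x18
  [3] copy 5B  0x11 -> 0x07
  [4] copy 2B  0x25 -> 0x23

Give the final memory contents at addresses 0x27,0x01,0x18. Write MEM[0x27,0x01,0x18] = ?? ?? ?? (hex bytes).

  after D0: wrote 3B at 0x07 = 2f70c1
  after D1: wrote 8B at 0x01 = 7ddb14da1988e68a
  after D2: wrote 8B at 0x18 = 1988e68ac173db06
  after D3: wrote 5B at 0x07 = 3aff39dc7d
  after D4: wrote 2B at 0x23 = da95
query mem[0x27]=0xbb, mem[0x01]=0x7d, mem[0x18]=0x19

MEM[0x27,0x01,0x18] = bb 7d 19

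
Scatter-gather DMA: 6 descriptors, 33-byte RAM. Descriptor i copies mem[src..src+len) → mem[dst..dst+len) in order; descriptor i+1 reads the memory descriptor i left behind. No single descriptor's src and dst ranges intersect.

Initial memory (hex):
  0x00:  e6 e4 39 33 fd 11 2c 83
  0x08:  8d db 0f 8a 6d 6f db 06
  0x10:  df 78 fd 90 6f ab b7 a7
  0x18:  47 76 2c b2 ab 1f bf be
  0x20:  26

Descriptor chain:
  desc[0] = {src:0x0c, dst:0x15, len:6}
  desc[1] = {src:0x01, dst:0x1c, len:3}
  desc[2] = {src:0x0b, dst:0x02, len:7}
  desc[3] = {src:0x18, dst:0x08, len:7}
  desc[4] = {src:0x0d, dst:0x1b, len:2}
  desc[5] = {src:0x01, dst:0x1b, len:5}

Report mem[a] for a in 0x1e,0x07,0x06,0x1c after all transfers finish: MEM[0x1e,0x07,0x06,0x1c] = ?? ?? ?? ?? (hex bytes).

  after D0: wrote 6B at 0x15 = 6d6fdb06df78
  after D1: wrote 3B at 0x1c = e43933
  after D2: wrote 7B at 0x02 = 8a6d6fdb06df78
  after D3: wrote 7B at 0x08 = 06df78b2e43933
  after D4: wrote 2B at 0x1b = 3933
  after D5: wrote 5B at 0x1b = e48a6d6fdb
query mem[0x1e]=0x6f, mem[0x07]=0xdf, mem[0x06]=0x06, mem[0x1c]=0x8a

MEM[0x1e,0x07,0x06,0x1c] = 6f df 06 8a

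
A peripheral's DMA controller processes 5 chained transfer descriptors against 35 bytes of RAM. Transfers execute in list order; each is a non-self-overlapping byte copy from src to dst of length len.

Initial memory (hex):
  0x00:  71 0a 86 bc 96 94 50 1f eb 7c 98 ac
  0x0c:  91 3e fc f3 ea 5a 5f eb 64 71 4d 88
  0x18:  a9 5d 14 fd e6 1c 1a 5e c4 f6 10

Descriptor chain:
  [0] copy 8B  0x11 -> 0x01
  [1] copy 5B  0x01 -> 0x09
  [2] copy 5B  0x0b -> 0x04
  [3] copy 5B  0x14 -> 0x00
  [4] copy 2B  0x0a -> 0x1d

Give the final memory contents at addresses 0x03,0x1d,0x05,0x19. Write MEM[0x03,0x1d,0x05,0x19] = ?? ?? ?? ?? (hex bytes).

MEM[0x03,0x1d,0x05,0x19] = 88 5f 64 5d

[0] 0x11->0x01 len=8 : 5a 5f eb 64 71 4d 88 a9
[1] 0x01->0x09 len=5 : 5a 5f eb 64 71
[2] 0x0b->0x04 len=5 : eb 64 71 fc f3
[3] 0x14->0x00 len=5 : 64 71 4d 88 a9
[4] 0x0a->0x1d len=2 : 5f eb
query mem[0x03]=0x88, mem[0x1d]=0x5f, mem[0x05]=0x64, mem[0x19]=0x5d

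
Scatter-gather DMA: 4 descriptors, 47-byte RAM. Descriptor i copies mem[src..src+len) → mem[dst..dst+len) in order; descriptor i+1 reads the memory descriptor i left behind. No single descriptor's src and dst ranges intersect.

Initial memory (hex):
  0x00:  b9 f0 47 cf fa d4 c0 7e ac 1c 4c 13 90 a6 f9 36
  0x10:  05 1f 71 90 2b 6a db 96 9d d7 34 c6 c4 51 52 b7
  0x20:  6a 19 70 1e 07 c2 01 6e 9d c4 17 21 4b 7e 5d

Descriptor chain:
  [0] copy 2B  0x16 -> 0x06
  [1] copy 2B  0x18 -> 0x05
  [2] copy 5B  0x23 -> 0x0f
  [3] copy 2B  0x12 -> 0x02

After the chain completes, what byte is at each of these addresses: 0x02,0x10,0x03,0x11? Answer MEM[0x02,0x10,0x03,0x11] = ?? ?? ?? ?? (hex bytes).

MEM[0x02,0x10,0x03,0x11] = 01 07 6e c2

  after D0: wrote 2B at 0x06 = db96
  after D1: wrote 2B at 0x05 = 9dd7
  after D2: wrote 5B at 0x0f = 1e07c2016e
  after D3: wrote 2B at 0x02 = 016e
query mem[0x02]=0x01, mem[0x10]=0x07, mem[0x03]=0x6e, mem[0x11]=0xc2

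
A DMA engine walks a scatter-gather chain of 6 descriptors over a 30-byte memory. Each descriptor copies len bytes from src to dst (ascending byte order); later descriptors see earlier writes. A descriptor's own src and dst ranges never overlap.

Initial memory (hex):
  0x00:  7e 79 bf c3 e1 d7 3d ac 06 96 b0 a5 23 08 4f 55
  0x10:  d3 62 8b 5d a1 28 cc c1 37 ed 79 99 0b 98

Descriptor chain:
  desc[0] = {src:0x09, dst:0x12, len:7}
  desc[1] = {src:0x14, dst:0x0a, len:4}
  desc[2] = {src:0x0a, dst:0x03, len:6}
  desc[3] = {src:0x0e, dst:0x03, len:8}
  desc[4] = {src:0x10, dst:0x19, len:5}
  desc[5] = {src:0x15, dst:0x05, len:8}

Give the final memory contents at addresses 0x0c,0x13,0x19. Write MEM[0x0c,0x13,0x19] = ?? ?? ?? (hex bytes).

#0 dst[0x12+7] := {0x96,0xb0,0xa5,0x23,0x08,0x4f,0x55}
#1 dst[0x0a+4] := {0xa5,0x23,0x08,0x4f}
#2 dst[0x03+6] := {0xa5,0x23,0x08,0x4f,0x4f,0x55}
#3 dst[0x03+8] := {0x4f,0x55,0xd3,0x62,0x96,0xb0,0xa5,0x23}
#4 dst[0x19+5] := {0xd3,0x62,0x96,0xb0,0xa5}
#5 dst[0x05+8] := {0x23,0x08,0x4f,0x55,0xd3,0x62,0x96,0xb0}
query mem[0x0c]=0xb0, mem[0x13]=0xb0, mem[0x19]=0xd3

MEM[0x0c,0x13,0x19] = b0 b0 d3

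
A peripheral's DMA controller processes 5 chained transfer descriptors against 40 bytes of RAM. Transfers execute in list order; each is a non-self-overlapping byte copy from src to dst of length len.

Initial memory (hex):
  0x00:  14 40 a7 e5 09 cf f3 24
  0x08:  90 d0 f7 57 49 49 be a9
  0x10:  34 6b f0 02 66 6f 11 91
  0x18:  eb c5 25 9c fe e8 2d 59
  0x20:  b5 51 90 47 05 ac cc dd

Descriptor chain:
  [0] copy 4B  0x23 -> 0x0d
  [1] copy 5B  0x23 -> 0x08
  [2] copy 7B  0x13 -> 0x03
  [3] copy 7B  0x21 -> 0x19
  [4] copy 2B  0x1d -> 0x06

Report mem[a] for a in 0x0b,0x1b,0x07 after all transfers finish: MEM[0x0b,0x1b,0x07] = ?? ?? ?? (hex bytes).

MEM[0x0b,0x1b,0x07] = cc 47 cc

  after D0: wrote 4B at 0x0d = 4705accc
  after D1: wrote 5B at 0x08 = 4705acccdd
  after D2: wrote 7B at 0x03 = 02666f1191ebc5
  after D3: wrote 7B at 0x19 = 51904705acccdd
  after D4: wrote 2B at 0x06 = accc
query mem[0x0b]=0xcc, mem[0x1b]=0x47, mem[0x07]=0xcc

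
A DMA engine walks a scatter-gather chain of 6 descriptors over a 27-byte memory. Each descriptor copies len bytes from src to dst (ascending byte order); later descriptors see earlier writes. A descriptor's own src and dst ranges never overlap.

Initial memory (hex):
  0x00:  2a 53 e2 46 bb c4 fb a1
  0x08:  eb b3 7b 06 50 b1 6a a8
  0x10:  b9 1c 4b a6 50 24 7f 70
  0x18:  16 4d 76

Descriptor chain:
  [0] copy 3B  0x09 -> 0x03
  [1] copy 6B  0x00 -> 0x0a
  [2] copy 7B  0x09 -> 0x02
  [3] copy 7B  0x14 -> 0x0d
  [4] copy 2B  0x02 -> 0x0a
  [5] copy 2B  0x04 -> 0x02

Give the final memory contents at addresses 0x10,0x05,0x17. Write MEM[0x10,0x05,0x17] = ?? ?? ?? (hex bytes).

#0 dst[0x03+3] := {0xb3,0x7b,0x06}
#1 dst[0x0a+6] := {0x2a,0x53,0xe2,0xb3,0x7b,0x06}
#2 dst[0x02+7] := {0xb3,0x2a,0x53,0xe2,0xb3,0x7b,0x06}
#3 dst[0x0d+7] := {0x50,0x24,0x7f,0x70,0x16,0x4d,0x76}
#4 dst[0x0a+2] := {0xb3,0x2a}
#5 dst[0x02+2] := {0x53,0xe2}
query mem[0x10]=0x70, mem[0x05]=0xe2, mem[0x17]=0x70

MEM[0x10,0x05,0x17] = 70 e2 70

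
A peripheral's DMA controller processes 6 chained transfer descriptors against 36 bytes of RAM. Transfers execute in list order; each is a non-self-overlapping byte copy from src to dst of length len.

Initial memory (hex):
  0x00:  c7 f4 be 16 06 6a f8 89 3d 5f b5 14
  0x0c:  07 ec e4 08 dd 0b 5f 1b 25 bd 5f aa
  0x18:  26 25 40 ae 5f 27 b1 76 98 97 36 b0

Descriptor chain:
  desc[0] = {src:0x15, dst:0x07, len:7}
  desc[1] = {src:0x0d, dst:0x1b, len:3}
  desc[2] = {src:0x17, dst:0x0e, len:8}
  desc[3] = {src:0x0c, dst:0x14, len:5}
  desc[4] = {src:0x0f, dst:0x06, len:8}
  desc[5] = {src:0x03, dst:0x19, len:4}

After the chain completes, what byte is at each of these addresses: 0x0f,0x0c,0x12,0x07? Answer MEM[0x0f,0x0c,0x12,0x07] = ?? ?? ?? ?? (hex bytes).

MEM[0x0f,0x0c,0x12,0x07] = 26 ae ae 25

  after D0: wrote 7B at 0x07 = bd5faa262540ae
  after D1: wrote 3B at 0x1b = aee408
  after D2: wrote 8B at 0x0e = aa262540aee408b1
  after D3: wrote 5B at 0x14 = 40aeaa2625
  after D4: wrote 8B at 0x06 = 262540aee440aeaa
  after D5: wrote 4B at 0x19 = 16066a26
query mem[0x0f]=0x26, mem[0x0c]=0xae, mem[0x12]=0xae, mem[0x07]=0x25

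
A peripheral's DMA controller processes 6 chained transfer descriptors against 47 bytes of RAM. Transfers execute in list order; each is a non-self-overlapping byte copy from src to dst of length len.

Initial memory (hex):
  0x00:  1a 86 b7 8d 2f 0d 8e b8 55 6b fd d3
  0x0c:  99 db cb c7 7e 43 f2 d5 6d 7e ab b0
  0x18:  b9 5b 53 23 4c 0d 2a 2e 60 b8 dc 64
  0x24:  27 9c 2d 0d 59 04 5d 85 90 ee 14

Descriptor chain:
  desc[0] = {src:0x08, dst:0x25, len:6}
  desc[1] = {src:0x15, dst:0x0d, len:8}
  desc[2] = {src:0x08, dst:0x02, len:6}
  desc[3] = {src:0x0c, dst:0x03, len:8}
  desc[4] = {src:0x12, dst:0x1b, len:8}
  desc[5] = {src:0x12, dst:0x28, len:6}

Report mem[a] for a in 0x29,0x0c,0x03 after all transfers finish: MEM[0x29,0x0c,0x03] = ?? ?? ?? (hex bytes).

[0] 0x08->0x25 len=6 : 55 6b fd d3 99 db
[1] 0x15->0x0d len=8 : 7e ab b0 b9 5b 53 23 4c
[2] 0x08->0x02 len=6 : 55 6b fd d3 99 7e
[3] 0x0c->0x03 len=8 : 99 7e ab b0 b9 5b 53 23
[4] 0x12->0x1b len=8 : 53 23 4c 7e ab b0 b9 5b
[5] 0x12->0x28 len=6 : 53 23 4c 7e ab b0
query mem[0x29]=0x23, mem[0x0c]=0x99, mem[0x03]=0x99

MEM[0x29,0x0c,0x03] = 23 99 99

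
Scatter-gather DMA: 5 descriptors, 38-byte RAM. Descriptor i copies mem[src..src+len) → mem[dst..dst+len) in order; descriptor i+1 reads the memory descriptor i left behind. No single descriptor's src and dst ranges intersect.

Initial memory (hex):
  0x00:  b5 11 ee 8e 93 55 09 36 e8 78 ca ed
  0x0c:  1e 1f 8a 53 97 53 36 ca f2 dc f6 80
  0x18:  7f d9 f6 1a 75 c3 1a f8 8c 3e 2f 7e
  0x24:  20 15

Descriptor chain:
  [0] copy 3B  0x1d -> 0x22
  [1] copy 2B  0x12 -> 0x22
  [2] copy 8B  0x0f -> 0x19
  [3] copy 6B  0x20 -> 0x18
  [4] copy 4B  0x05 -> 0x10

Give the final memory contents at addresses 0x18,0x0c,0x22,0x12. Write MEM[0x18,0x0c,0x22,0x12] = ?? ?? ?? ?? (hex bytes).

D0: mem[0x22..0x24] <- [c3 1a f8]
D1: mem[0x22..0x23] <- [36 ca]
D2: mem[0x19..0x20] <- [53 97 53 36 ca f2 dc f6]
D3: mem[0x18..0x1d] <- [f6 3e 36 ca f8 15]
D4: mem[0x10..0x13] <- [55 09 36 e8]
query mem[0x18]=0xf6, mem[0x0c]=0x1e, mem[0x22]=0x36, mem[0x12]=0x36

MEM[0x18,0x0c,0x22,0x12] = f6 1e 36 36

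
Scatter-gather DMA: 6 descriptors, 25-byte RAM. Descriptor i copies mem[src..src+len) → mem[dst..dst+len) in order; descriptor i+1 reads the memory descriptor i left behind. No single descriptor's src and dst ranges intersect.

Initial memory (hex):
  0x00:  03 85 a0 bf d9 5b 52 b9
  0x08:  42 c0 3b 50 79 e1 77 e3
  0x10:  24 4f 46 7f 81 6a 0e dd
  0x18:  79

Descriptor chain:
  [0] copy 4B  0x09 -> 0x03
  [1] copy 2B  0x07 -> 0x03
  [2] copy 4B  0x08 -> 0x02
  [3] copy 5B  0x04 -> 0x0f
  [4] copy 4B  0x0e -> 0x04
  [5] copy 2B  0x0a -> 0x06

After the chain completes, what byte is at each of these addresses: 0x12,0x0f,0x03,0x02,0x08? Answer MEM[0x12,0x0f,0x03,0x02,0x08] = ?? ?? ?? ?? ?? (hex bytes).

[0] 0x09->0x03 len=4 : c0 3b 50 79
[1] 0x07->0x03 len=2 : b9 42
[2] 0x08->0x02 len=4 : 42 c0 3b 50
[3] 0x04->0x0f len=5 : 3b 50 79 b9 42
[4] 0x0e->0x04 len=4 : 77 3b 50 79
[5] 0x0a->0x06 len=2 : 3b 50
query mem[0x12]=0xb9, mem[0x0f]=0x3b, mem[0x03]=0xc0, mem[0x02]=0x42, mem[0x08]=0x42

MEM[0x12,0x0f,0x03,0x02,0x08] = b9 3b c0 42 42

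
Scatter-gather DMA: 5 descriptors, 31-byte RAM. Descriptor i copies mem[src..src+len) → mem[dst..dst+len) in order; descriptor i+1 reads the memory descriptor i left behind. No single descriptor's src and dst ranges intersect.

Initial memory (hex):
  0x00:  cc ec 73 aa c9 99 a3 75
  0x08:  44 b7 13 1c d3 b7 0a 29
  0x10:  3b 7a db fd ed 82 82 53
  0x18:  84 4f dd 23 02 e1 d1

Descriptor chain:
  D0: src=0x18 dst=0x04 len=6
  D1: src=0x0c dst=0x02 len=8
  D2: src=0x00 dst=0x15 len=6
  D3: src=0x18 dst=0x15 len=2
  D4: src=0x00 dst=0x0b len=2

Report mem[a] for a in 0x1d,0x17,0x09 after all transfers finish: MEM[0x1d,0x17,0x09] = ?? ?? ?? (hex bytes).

MEM[0x1d,0x17,0x09] = e1 d3 fd

[0] 0x18->0x04 len=6 : 84 4f dd 23 02 e1
[1] 0x0c->0x02 len=8 : d3 b7 0a 29 3b 7a db fd
[2] 0x00->0x15 len=6 : cc ec d3 b7 0a 29
[3] 0x18->0x15 len=2 : b7 0a
[4] 0x00->0x0b len=2 : cc ec
query mem[0x1d]=0xe1, mem[0x17]=0xd3, mem[0x09]=0xfd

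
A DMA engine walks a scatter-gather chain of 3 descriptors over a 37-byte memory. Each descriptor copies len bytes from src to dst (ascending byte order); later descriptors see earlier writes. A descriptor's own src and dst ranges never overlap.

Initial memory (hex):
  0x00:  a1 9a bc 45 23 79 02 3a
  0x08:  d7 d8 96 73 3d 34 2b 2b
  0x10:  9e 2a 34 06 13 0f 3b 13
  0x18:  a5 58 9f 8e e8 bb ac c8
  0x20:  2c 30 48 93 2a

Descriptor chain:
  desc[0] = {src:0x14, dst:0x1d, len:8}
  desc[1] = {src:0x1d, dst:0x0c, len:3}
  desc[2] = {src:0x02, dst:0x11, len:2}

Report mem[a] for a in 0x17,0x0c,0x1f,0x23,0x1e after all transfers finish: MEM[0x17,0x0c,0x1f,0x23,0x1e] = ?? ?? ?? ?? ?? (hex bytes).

MEM[0x17,0x0c,0x1f,0x23,0x1e] = 13 13 3b 9f 0f

[0] 0x14->0x1d len=8 : 13 0f 3b 13 a5 58 9f 8e
[1] 0x1d->0x0c len=3 : 13 0f 3b
[2] 0x02->0x11 len=2 : bc 45
query mem[0x17]=0x13, mem[0x0c]=0x13, mem[0x1f]=0x3b, mem[0x23]=0x9f, mem[0x1e]=0x0f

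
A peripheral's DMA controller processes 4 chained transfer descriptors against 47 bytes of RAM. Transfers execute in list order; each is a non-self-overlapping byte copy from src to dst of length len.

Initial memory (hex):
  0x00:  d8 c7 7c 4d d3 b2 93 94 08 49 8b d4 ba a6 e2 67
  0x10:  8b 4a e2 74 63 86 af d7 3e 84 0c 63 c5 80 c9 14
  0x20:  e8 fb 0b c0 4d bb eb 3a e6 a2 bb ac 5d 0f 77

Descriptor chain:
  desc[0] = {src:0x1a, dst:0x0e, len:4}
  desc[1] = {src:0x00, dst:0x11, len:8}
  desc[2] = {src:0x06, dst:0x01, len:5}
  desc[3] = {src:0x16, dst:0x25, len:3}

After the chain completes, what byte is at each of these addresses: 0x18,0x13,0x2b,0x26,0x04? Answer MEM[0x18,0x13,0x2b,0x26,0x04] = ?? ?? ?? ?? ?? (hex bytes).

MEM[0x18,0x13,0x2b,0x26,0x04] = 94 7c ac 93 49

D0: mem[0x0e..0x11] <- [0c 63 c5 80]
D1: mem[0x11..0x18] <- [d8 c7 7c 4d d3 b2 93 94]
D2: mem[0x01..0x05] <- [93 94 08 49 8b]
D3: mem[0x25..0x27] <- [b2 93 94]
query mem[0x18]=0x94, mem[0x13]=0x7c, mem[0x2b]=0xac, mem[0x26]=0x93, mem[0x04]=0x49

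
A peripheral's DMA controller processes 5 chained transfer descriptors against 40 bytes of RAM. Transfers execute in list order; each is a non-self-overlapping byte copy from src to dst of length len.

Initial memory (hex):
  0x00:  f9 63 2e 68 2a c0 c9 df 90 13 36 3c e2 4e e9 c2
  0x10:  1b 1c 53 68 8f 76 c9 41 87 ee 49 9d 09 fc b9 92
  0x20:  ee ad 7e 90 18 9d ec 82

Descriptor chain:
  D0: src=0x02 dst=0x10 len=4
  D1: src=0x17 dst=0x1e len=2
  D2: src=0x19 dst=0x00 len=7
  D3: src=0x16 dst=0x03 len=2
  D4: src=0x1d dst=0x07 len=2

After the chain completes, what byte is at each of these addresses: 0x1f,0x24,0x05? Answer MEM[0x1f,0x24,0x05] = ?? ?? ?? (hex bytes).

[0] 0x02->0x10 len=4 : 2e 68 2a c0
[1] 0x17->0x1e len=2 : 41 87
[2] 0x19->0x00 len=7 : ee 49 9d 09 fc 41 87
[3] 0x16->0x03 len=2 : c9 41
[4] 0x1d->0x07 len=2 : fc 41
query mem[0x1f]=0x87, mem[0x24]=0x18, mem[0x05]=0x41

MEM[0x1f,0x24,0x05] = 87 18 41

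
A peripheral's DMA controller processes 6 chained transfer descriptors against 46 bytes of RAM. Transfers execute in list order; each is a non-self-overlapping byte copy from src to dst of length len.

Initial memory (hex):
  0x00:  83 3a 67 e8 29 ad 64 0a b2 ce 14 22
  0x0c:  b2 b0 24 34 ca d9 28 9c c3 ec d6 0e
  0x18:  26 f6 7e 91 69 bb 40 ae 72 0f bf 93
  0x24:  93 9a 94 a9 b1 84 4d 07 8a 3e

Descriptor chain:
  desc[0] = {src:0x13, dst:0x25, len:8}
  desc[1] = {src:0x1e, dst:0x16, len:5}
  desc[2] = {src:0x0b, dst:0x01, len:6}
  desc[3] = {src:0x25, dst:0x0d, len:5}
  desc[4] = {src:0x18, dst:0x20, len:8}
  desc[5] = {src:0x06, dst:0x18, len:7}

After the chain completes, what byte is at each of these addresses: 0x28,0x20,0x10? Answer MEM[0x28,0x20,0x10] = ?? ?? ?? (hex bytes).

MEM[0x28,0x20,0x10] = d6 72 d6

D0: mem[0x25..0x2c] <- [9c c3 ec d6 0e 26 f6 7e]
D1: mem[0x16..0x1a] <- [40 ae 72 0f bf]
D2: mem[0x01..0x06] <- [22 b2 b0 24 34 ca]
D3: mem[0x0d..0x11] <- [9c c3 ec d6 0e]
D4: mem[0x20..0x27] <- [72 0f bf 91 69 bb 40 ae]
D5: mem[0x18..0x1e] <- [ca 0a b2 ce 14 22 b2]
query mem[0x28]=0xd6, mem[0x20]=0x72, mem[0x10]=0xd6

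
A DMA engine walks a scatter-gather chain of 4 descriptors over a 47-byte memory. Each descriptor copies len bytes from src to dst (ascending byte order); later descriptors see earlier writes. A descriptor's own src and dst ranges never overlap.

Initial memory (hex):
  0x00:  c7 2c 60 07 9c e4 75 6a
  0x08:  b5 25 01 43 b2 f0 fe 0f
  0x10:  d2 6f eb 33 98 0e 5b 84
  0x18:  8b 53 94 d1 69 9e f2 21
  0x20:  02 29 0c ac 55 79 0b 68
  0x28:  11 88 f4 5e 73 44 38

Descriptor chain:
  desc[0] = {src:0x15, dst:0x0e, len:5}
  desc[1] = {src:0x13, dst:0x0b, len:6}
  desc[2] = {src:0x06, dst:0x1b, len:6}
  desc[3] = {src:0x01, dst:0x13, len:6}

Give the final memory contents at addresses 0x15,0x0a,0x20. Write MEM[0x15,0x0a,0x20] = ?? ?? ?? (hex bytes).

MEM[0x15,0x0a,0x20] = 07 01 33

D0: mem[0x0e..0x12] <- [0e 5b 84 8b 53]
D1: mem[0x0b..0x10] <- [33 98 0e 5b 84 8b]
D2: mem[0x1b..0x20] <- [75 6a b5 25 01 33]
D3: mem[0x13..0x18] <- [2c 60 07 9c e4 75]
query mem[0x15]=0x07, mem[0x0a]=0x01, mem[0x20]=0x33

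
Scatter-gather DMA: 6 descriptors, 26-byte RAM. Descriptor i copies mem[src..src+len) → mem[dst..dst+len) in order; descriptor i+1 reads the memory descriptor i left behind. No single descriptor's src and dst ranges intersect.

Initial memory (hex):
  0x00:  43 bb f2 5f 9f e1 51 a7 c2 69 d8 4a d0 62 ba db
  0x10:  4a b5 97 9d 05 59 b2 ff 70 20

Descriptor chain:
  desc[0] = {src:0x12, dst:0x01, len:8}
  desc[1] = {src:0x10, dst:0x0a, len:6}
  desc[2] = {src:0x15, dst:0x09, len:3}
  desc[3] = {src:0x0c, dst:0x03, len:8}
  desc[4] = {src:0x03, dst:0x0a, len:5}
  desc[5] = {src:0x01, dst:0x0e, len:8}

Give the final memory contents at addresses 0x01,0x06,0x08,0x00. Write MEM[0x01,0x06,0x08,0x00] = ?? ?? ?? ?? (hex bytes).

MEM[0x01,0x06,0x08,0x00] = 97 59 b5 43

[0] 0x12->0x01 len=8 : 97 9d 05 59 b2 ff 70 20
[1] 0x10->0x0a len=6 : 4a b5 97 9d 05 59
[2] 0x15->0x09 len=3 : 59 b2 ff
[3] 0x0c->0x03 len=8 : 97 9d 05 59 4a b5 97 9d
[4] 0x03->0x0a len=5 : 97 9d 05 59 4a
[5] 0x01->0x0e len=8 : 97 9d 97 9d 05 59 4a b5
query mem[0x01]=0x97, mem[0x06]=0x59, mem[0x08]=0xb5, mem[0x00]=0x43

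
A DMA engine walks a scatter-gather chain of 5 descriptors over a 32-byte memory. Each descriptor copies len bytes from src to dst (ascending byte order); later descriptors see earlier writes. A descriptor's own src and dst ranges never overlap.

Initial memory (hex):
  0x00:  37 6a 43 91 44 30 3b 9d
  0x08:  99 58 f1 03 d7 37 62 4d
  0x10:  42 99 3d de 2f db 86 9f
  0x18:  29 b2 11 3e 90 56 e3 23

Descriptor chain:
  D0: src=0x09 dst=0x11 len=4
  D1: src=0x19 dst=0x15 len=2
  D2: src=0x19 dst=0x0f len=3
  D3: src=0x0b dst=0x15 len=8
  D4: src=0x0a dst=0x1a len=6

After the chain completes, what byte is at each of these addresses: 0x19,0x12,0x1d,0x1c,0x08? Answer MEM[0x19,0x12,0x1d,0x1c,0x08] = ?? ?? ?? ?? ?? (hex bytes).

MEM[0x19,0x12,0x1d,0x1c,0x08] = b2 f1 37 d7 99

  after D0: wrote 4B at 0x11 = 58f103d7
  after D1: wrote 2B at 0x15 = b211
  after D2: wrote 3B at 0x0f = b2113e
  after D3: wrote 8B at 0x15 = 03d73762b2113ef1
  after D4: wrote 6B at 0x1a = f103d73762b2
query mem[0x19]=0xb2, mem[0x12]=0xf1, mem[0x1d]=0x37, mem[0x1c]=0xd7, mem[0x08]=0x99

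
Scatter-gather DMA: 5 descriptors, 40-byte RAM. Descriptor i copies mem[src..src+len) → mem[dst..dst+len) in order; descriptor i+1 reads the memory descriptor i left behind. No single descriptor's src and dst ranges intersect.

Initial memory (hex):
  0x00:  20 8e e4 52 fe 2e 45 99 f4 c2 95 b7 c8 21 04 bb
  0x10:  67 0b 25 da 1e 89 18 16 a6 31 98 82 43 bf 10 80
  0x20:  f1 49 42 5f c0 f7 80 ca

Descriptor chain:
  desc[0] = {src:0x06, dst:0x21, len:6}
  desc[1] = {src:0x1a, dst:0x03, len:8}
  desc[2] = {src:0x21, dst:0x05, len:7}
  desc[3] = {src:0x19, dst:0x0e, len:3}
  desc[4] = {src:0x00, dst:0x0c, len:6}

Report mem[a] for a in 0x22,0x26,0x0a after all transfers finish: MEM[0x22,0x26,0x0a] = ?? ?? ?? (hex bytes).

  after D0: wrote 6B at 0x21 = 4599f4c295b7
  after D1: wrote 8B at 0x03 = 988243bf1080f145
  after D2: wrote 7B at 0x05 = 4599f4c295b7ca
  after D3: wrote 3B at 0x0e = 319882
  after D4: wrote 6B at 0x0c = 208ee4988245
query mem[0x22]=0x99, mem[0x26]=0xb7, mem[0x0a]=0xb7

MEM[0x22,0x26,0x0a] = 99 b7 b7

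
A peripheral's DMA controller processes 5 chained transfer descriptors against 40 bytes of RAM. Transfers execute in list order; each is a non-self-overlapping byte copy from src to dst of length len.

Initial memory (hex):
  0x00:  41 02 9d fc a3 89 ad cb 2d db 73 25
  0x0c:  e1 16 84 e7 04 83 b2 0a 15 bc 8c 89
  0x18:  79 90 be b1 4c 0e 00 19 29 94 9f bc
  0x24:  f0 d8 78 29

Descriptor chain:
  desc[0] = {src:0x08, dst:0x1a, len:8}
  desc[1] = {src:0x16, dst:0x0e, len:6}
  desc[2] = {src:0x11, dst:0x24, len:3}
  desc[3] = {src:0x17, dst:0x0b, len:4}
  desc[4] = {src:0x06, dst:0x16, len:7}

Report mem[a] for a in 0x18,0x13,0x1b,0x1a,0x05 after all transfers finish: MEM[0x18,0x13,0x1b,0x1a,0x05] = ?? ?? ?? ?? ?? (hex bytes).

  after D0: wrote 8B at 0x1a = 2ddb7325e11684e7
  after D1: wrote 6B at 0x0e = 8c8979902ddb
  after D2: wrote 3B at 0x24 = 902ddb
  after D3: wrote 4B at 0x0b = 8979902d
  after D4: wrote 7B at 0x16 = adcb2ddb738979
query mem[0x18]=0x2d, mem[0x13]=0xdb, mem[0x1b]=0x89, mem[0x1a]=0x73, mem[0x05]=0x89

MEM[0x18,0x13,0x1b,0x1a,0x05] = 2d db 89 73 89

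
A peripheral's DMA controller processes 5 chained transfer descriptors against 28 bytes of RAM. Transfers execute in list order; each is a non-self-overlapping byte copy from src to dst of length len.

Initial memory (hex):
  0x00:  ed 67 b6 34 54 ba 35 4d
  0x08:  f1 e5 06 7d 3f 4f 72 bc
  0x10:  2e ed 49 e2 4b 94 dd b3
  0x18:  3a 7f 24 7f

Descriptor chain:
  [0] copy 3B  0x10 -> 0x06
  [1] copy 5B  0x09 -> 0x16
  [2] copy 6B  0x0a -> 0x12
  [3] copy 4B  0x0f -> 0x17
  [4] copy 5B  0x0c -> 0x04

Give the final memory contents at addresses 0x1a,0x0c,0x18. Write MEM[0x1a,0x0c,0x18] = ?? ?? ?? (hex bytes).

D0: mem[0x06..0x08] <- [2e ed 49]
D1: mem[0x16..0x1a] <- [e5 06 7d 3f 4f]
D2: mem[0x12..0x17] <- [06 7d 3f 4f 72 bc]
D3: mem[0x17..0x1a] <- [bc 2e ed 06]
D4: mem[0x04..0x08] <- [3f 4f 72 bc 2e]
query mem[0x1a]=0x06, mem[0x0c]=0x3f, mem[0x18]=0x2e

MEM[0x1a,0x0c,0x18] = 06 3f 2e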